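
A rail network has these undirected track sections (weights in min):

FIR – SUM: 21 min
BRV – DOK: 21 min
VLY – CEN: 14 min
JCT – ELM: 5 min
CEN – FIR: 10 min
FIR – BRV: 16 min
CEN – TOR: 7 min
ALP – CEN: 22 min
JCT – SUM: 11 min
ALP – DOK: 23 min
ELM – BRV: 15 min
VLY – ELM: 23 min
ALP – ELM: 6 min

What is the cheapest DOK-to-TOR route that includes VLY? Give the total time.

73 min

Shortest DOK→VLY: DOK → ALP → ELM → VLY = 52
Shortest VLY→TOR: VLY → CEN → TOR = 21
Total via VLY: 52 + 21 = 73 min.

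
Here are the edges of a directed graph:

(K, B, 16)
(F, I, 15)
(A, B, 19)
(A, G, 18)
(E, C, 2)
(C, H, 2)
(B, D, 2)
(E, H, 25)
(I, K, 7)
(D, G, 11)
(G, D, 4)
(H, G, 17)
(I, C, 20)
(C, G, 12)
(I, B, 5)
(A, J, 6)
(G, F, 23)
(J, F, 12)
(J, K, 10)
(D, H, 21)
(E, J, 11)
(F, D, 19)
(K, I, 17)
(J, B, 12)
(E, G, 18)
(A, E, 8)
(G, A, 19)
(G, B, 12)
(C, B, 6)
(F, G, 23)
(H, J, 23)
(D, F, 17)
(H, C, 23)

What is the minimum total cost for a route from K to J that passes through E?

Best K to E: K → B → D → G → A → E costing 56
Best E to J: E → J costing 11
Total via E: 56 + 11 = 67.

67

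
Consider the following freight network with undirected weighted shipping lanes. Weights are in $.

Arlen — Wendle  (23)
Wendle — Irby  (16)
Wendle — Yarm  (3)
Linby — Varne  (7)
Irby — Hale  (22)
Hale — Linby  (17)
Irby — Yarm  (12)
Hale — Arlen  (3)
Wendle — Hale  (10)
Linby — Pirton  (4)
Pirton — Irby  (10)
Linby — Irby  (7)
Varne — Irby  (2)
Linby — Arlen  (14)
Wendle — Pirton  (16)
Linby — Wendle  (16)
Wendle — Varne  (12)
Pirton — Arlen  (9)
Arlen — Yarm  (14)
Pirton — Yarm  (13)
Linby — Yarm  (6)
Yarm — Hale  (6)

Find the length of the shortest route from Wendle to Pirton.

Enumerating some paths:
Wendle → Yarm → Linby → Pirton: 3+6+4 = 13
Wendle → Linby → Pirton: 16+4 = 20
Wendle → Yarm → Pirton: 3+13 = 16
Wendle → Pirton: 16 = 16
The minimum is $13 via Wendle → Yarm → Linby → Pirton.

$13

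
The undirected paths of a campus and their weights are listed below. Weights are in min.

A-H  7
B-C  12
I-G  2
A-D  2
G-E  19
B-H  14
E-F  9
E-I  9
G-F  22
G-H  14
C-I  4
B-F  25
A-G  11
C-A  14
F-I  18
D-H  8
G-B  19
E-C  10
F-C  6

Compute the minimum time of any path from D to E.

Shortest distances from D:
D: 0
A: 2  (via D)
H: 8  (via D)
G: 13  (via A)
I: 15  (via G)
C: 16  (via A)
B: 22  (via H)
F: 22  (via C)
E: 24  (via I)
Shortest route: D–A–G–I–E = 24 min.

24 min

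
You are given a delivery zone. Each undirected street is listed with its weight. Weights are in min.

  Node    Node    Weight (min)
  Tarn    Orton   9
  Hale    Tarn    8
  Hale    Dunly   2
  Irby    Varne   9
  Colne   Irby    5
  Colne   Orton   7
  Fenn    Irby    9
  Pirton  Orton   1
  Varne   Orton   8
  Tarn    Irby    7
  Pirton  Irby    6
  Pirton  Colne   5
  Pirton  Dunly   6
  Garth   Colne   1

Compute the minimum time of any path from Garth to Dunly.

12 min

Settle nodes by increasing distance from Garth:
Garth: 0
Colne: 1  (via Garth)
Irby: 6  (via Colne)
Pirton: 6  (via Colne)
Orton: 7  (via Pirton)
Dunly: 12  (via Pirton)
Shortest route: Garth–Colne–Pirton–Dunly = 12 min.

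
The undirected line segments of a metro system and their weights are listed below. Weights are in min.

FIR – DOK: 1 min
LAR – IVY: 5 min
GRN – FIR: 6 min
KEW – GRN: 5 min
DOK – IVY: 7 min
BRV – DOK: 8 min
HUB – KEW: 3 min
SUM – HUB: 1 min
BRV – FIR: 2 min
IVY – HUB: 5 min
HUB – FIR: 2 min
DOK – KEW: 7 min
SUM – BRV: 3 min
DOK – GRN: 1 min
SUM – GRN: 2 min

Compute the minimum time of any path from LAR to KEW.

Enumerating some paths:
LAR–IVY–HUB–KEW: 5+5+3 = 13
LAR–IVY–HUB–SUM–GRN–KEW: 5+5+1+2+5 = 18
Cheapest is LAR–IVY–HUB–KEW at 13 min.

13 min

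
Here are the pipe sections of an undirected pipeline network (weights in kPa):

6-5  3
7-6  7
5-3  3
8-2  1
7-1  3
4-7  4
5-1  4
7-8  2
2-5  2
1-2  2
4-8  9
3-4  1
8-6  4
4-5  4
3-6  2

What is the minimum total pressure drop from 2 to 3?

5 kPa

Running Dijkstra from 2:
2: 0
8: 1  (via 2)
1: 2  (via 2)
5: 2  (via 2)
7: 3  (via 8)
3: 5  (via 5)
Shortest route: 2 → 5 → 3 = 5 kPa.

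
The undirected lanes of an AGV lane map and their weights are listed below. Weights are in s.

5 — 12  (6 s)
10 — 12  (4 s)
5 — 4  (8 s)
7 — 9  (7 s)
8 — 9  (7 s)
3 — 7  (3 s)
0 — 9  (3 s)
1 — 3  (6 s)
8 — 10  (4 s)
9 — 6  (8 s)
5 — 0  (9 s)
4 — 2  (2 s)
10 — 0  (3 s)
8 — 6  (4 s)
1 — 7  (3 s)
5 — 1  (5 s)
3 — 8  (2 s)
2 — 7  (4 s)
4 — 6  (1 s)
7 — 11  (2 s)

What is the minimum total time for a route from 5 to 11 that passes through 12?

21 s

Shortest 5→12: 5 → 12 = 6
Shortest 12→11: 12 → 10 → 8 → 3 → 7 → 11 = 15
Total via 12: 6 + 15 = 21 s.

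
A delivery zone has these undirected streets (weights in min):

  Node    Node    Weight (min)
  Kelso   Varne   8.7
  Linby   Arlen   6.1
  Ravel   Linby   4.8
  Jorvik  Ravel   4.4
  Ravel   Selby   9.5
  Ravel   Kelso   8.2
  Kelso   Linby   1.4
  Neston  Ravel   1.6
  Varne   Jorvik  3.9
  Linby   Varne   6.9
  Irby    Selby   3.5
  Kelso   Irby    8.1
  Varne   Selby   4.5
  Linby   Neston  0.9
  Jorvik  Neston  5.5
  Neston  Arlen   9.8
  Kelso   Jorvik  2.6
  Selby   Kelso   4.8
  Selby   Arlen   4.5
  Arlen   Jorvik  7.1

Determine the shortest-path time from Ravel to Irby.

12 min

Shortest distances from Ravel:
Ravel: 0
Neston: 1.6  (via Ravel)
Linby: 2.5  (via Neston)
Kelso: 3.9  (via Linby)
Jorvik: 4.4  (via Ravel)
Varne: 8.3  (via Jorvik)
Arlen: 8.6  (via Linby)
Selby: 8.7  (via Kelso)
Irby: 12  (via Kelso)
Shortest route: Ravel–Neston–Linby–Kelso–Irby = 12 min.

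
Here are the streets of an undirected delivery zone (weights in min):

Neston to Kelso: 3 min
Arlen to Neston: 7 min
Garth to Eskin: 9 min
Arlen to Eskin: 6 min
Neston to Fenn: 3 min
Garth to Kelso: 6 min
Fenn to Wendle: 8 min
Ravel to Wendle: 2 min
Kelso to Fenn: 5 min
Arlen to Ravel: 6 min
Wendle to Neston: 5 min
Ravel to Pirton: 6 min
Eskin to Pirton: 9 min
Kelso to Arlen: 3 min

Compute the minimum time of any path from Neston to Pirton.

13 min

Running Dijkstra from Neston:
Neston: 0
Kelso: 3  (via Neston)
Fenn: 3  (via Neston)
Wendle: 5  (via Neston)
Arlen: 6  (via Kelso)
Ravel: 7  (via Wendle)
Garth: 9  (via Kelso)
Eskin: 12  (via Arlen)
Pirton: 13  (via Ravel)
Shortest route: Neston → Wendle → Ravel → Pirton = 13 min.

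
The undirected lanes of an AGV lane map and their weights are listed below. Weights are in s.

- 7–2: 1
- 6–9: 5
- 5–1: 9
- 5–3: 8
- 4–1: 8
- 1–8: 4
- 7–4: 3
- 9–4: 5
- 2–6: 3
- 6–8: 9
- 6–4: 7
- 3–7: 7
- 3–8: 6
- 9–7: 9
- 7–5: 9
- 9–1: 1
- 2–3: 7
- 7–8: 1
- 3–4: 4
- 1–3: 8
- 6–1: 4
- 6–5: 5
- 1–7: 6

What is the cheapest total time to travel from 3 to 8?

Settle nodes by increasing distance from 3:
3: 0
4: 4  (via 3)
8: 6  (via 3)
Shortest route: 3–8 = 6 s.

6 s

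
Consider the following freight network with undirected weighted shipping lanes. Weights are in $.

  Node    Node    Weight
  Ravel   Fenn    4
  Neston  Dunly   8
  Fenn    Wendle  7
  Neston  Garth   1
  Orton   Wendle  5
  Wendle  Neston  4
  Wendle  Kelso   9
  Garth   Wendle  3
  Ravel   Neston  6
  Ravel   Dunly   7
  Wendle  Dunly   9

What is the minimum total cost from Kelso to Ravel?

$19

Settle nodes by increasing distance from Kelso:
Kelso: 0
Wendle: 9  (via Kelso)
Garth: 12  (via Wendle)
Neston: 13  (via Wendle)
Orton: 14  (via Wendle)
Fenn: 16  (via Wendle)
Dunly: 18  (via Wendle)
Ravel: 19  (via Neston)
Shortest route: Kelso–Wendle–Neston–Ravel = $19.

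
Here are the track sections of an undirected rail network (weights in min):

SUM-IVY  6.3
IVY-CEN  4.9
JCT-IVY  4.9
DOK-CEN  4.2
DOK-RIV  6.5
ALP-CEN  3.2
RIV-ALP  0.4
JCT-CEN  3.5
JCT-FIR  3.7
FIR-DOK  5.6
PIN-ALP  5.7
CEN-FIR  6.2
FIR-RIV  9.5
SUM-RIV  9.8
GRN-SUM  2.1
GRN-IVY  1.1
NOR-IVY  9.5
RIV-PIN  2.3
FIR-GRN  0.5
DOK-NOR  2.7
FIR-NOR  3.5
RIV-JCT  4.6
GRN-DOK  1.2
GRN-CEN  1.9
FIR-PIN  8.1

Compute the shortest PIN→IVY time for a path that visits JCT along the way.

11.8 min

Shortest PIN→JCT: PIN → RIV → JCT = 6.9
Best JCT to IVY: JCT → IVY costing 4.9
Total via JCT: 6.9 + 4.9 = 11.8 min.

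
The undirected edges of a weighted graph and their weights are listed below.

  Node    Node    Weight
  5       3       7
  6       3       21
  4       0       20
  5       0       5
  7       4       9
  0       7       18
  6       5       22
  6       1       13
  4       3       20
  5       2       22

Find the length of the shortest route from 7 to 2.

45

Shortest distances from 7:
7: 0
4: 9  (via 7)
0: 18  (via 7)
5: 23  (via 0)
3: 29  (via 4)
2: 45  (via 5)
Shortest route: 7–0–5–2 = 45.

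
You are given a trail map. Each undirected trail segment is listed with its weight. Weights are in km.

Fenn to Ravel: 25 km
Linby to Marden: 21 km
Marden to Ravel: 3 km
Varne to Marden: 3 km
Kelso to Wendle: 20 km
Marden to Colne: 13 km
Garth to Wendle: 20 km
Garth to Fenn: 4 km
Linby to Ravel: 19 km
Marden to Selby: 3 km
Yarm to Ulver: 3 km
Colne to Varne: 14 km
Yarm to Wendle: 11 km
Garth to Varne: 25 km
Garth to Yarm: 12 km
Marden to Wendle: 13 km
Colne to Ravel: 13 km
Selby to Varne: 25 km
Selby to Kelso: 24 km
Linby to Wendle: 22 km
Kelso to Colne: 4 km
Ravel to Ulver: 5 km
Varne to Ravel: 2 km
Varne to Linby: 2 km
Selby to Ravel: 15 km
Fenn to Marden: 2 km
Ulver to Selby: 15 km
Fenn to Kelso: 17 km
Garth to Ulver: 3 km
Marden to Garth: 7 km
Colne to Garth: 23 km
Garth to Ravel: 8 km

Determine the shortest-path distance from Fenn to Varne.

Shortest distances from Fenn:
Fenn: 0
Marden: 2  (via Fenn)
Garth: 4  (via Fenn)
Varne: 5  (via Marden)
Shortest route: Fenn → Marden → Varne = 5 km.

5 km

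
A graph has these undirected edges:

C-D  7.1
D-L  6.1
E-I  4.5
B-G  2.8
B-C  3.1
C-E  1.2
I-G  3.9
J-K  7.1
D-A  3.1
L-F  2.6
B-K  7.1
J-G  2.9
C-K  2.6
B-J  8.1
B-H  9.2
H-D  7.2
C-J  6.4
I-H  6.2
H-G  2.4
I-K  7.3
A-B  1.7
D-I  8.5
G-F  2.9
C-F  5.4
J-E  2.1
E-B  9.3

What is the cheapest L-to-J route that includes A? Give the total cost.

Shortest L→A: L–D–A = 9.2
Shortest A→J: A–B–G–J = 7.4
Total via A: 9.2 + 7.4 = 16.6.

16.6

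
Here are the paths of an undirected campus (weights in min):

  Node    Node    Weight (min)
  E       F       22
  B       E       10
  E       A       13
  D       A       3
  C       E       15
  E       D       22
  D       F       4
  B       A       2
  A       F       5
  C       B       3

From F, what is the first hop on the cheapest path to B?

A

Candidate routes:
F - D - A - B: 4+3+2 = 9
F - A - B: 5+2 = 7
Cheapest is F - A - B at 7 min.
So from F the first move is to A.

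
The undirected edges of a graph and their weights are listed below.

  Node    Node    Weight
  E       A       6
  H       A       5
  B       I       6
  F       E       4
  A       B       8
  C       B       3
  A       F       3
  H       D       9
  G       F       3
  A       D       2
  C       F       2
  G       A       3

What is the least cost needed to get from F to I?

11

Settle nodes by increasing distance from F:
F: 0
C: 2  (via F)
A: 3  (via F)
G: 3  (via F)
E: 4  (via F)
B: 5  (via C)
D: 5  (via A)
H: 8  (via A)
I: 11  (via B)
Shortest route: F → C → B → I = 11.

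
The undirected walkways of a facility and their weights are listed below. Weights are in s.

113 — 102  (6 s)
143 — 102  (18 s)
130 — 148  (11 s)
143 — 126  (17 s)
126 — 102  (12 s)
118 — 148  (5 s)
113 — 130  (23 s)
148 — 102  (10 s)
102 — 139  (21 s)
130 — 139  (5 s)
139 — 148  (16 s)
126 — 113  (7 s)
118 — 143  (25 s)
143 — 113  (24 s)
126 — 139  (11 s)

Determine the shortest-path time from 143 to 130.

Enumerating some paths:
143 - 102 - 139 - 130: 18+21+5 = 44
143 - 118 - 148 - 130: 25+5+11 = 41
143 - 126 - 139 - 130: 17+11+5 = 33
143 - 102 - 148 - 130: 18+10+11 = 39
The minimum is 33 s via 143 - 126 - 139 - 130.

33 s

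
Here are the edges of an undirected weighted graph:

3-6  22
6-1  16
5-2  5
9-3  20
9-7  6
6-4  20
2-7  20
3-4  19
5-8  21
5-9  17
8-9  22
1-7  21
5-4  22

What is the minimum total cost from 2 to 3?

42

Settle nodes by increasing distance from 2:
2: 0
5: 5  (via 2)
7: 20  (via 2)
9: 22  (via 5)
8: 26  (via 5)
4: 27  (via 5)
1: 41  (via 7)
3: 42  (via 9)
Shortest route: 2–5–9–3 = 42.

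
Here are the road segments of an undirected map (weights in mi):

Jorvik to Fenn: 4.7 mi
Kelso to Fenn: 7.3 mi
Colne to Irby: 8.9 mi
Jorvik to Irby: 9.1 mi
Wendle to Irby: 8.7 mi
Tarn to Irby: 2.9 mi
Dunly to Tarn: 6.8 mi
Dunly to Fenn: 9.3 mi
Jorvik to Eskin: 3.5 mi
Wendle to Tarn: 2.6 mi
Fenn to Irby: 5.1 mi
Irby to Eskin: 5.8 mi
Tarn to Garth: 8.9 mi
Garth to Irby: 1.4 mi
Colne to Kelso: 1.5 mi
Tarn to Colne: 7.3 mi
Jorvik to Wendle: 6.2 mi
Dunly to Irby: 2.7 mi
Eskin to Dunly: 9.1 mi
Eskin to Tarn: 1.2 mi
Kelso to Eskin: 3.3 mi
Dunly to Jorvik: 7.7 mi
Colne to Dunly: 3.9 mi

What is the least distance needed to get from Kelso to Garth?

Enumerating some paths:
Kelso - Eskin - Tarn - Irby - Garth: 3.3+1.2+2.9+1.4 = 8.8
Kelso - Colne - Dunly - Irby - Garth: 1.5+3.9+2.7+1.4 = 9.5
The minimum is 8.8 mi via Kelso - Eskin - Tarn - Irby - Garth.

8.8 mi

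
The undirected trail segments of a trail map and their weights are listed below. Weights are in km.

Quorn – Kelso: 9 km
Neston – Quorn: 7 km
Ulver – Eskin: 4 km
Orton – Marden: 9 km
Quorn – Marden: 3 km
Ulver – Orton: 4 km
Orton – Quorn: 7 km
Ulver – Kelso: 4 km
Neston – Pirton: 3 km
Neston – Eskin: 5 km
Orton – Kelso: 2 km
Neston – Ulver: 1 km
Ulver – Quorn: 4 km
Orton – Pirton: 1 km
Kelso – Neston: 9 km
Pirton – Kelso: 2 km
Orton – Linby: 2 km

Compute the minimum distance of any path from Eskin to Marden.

Compare a few routes:
Eskin–Ulver–Quorn–Marden: 4+4+3 = 11
Eskin–Neston–Ulver–Quorn–Marden: 5+1+4+3 = 13
Eskin–Ulver–Neston–Quorn–Marden: 4+1+7+3 = 15
The minimum is 11 km via Eskin–Ulver–Quorn–Marden.

11 km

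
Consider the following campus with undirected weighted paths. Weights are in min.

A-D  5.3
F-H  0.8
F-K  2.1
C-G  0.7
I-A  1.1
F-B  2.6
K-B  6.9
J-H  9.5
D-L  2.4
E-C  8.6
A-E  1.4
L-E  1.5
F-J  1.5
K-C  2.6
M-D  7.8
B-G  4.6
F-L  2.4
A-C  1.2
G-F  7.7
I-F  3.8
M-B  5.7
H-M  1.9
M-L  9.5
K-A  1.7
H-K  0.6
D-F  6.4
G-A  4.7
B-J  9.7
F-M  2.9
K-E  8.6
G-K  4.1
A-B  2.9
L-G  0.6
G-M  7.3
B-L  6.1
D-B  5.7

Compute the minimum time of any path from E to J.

5.4 min

Settle nodes by increasing distance from E:
E: 0
A: 1.4  (via E)
L: 1.5  (via E)
G: 2.1  (via L)
I: 2.5  (via A)
C: 2.6  (via A)
K: 3.1  (via A)
H: 3.7  (via K)
D: 3.9  (via L)
F: 3.9  (via L)
B: 4.3  (via A)
J: 5.4  (via F)
Shortest route: E–L–F–J = 5.4 min.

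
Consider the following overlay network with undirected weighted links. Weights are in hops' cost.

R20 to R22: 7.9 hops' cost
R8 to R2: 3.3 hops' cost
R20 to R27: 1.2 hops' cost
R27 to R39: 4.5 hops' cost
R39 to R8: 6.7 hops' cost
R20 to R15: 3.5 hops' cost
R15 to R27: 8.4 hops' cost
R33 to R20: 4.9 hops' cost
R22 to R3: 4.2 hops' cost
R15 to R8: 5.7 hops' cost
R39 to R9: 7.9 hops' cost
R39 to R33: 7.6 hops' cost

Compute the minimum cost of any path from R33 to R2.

Settle nodes by increasing distance from R33:
R33: 0
R20: 4.9  (via R33)
R27: 6.1  (via R20)
R39: 7.6  (via R33)
R15: 8.4  (via R20)
R22: 12.8  (via R20)
R8: 14.1  (via R15)
R9: 15.5  (via R39)
R3: 17  (via R22)
R2: 17.4  (via R8)
Shortest route: R33 → R20 → R15 → R8 → R2 = 17.4 hops' cost.

17.4 hops' cost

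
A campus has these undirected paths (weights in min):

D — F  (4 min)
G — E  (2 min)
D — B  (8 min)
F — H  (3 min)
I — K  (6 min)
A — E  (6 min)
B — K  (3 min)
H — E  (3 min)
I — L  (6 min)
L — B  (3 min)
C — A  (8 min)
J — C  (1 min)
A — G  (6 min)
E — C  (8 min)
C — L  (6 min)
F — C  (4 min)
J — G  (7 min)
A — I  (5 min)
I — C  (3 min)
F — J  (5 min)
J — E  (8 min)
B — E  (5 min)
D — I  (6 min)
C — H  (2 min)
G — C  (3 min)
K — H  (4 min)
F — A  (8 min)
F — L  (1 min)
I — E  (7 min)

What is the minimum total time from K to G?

Candidate routes:
K–H–C–J–G: 4+2+1+7 = 14
K–I–C–G: 6+3+3 = 12
K–H–C–G: 4+2+3 = 9
K–B–E–G: 3+5+2 = 10
The minimum is 9 min via K–H–C–G.

9 min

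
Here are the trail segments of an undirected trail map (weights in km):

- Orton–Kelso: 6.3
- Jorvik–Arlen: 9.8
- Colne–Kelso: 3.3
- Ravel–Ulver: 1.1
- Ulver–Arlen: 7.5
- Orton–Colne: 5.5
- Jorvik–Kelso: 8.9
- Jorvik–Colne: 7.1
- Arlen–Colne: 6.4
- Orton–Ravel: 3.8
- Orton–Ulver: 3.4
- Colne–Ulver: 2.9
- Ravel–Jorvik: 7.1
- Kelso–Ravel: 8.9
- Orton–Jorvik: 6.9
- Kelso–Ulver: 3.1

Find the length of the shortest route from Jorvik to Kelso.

8.9 km

Settle nodes by increasing distance from Jorvik:
Jorvik: 0
Orton: 6.9  (via Jorvik)
Ravel: 7.1  (via Jorvik)
Colne: 7.1  (via Jorvik)
Ulver: 8.2  (via Ravel)
Kelso: 8.9  (via Jorvik)
Shortest route: Jorvik → Kelso = 8.9 km.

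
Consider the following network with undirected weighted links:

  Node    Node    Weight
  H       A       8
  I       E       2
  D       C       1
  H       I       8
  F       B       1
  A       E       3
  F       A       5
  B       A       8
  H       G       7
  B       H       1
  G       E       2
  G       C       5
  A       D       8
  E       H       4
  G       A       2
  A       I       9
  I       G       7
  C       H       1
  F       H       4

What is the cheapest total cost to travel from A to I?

Shortest distances from A:
A: 0
G: 2  (via A)
E: 3  (via A)
F: 5  (via A)
I: 5  (via E)
Shortest route: A → E → I = 5.

5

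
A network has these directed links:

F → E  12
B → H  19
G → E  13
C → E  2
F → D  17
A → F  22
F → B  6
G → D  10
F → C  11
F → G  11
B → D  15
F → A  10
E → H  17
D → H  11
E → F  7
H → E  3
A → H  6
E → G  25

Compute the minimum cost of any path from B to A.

Enumerating some paths:
B–H–E–F–A: 19+3+7+10 = 39
B–D–H–E–F–A: 15+11+3+7+10 = 46
Cheapest is B–H–E–F–A at 39.

39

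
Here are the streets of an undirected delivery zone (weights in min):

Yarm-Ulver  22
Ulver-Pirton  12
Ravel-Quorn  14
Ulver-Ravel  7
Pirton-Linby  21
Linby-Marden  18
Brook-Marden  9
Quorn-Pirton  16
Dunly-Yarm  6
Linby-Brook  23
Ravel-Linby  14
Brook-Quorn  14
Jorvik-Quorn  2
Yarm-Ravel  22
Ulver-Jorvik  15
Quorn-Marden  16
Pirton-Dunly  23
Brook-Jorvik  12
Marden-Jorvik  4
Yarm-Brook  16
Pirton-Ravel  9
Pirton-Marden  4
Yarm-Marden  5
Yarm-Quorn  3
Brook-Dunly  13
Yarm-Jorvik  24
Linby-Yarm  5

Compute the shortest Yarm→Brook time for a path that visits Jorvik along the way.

17 min

Best Yarm to Jorvik: Yarm → Quorn → Jorvik costing 5
Shortest Jorvik→Brook: Jorvik → Brook = 12
Total via Jorvik: 5 + 12 = 17 min.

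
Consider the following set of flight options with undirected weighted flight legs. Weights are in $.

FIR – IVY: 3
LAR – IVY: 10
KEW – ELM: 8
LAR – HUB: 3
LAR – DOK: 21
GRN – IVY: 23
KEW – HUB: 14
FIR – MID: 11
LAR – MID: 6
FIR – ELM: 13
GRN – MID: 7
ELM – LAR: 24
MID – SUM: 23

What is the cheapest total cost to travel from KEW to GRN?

$30

Candidate routes:
KEW - ELM - FIR - MID - GRN: 8+13+11+7 = 39
KEW - HUB - LAR - MID - GRN: 14+3+6+7 = 30
KEW - ELM - FIR - IVY - LAR - MID - GRN: 8+13+3+10+6+7 = 47
KEW - ELM - LAR - MID - GRN: 8+24+6+7 = 45
The minimum is $30 via KEW - HUB - LAR - MID - GRN.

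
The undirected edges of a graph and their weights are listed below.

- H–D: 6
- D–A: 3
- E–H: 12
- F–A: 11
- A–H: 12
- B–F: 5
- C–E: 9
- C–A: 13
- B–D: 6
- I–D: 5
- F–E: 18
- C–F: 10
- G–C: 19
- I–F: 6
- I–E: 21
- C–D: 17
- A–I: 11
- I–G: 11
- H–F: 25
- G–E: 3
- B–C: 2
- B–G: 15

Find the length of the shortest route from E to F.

16

Settle nodes by increasing distance from E:
E: 0
G: 3  (via E)
C: 9  (via E)
B: 11  (via C)
H: 12  (via E)
I: 14  (via G)
F: 16  (via B)
Shortest route: E–C–B–F = 16.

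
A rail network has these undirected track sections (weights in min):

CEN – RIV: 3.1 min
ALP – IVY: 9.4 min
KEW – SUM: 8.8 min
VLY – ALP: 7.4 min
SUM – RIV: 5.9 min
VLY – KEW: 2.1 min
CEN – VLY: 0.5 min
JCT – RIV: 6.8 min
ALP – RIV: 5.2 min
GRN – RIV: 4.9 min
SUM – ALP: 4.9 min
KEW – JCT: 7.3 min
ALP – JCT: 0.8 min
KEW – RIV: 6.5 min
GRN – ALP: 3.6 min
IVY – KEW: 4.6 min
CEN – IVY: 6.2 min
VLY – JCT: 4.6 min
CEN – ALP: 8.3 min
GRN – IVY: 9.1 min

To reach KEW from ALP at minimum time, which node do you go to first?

Enumerating some paths:
ALP–JCT–KEW: 0.8+7.3 = 8.1
ALP–VLY–KEW: 7.4+2.1 = 9.5
ALP–CEN–VLY–KEW: 8.3+0.5+2.1 = 10.9
ALP–JCT–VLY–KEW: 0.8+4.6+2.1 = 7.5
The minimum is 7.5 min via ALP–JCT–VLY–KEW.
So from ALP the first move is to JCT.

JCT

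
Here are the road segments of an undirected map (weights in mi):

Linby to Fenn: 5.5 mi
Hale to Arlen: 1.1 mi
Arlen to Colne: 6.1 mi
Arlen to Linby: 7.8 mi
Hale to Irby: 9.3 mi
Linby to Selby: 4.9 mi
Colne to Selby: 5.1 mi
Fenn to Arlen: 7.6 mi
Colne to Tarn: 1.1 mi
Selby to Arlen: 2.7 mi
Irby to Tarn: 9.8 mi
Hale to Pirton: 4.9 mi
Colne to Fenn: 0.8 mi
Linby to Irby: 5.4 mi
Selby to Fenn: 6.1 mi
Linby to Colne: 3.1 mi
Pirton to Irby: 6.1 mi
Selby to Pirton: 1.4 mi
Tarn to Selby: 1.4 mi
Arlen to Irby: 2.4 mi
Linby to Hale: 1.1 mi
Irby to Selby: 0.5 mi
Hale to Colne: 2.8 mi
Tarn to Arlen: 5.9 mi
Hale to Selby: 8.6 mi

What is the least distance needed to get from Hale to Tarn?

Candidate routes:
Hale–Colne–Tarn: 2.8+1.1 = 3.9
Hale–Arlen–Selby–Tarn: 1.1+2.7+1.4 = 5.2
Hale–Linby–Colne–Tarn: 1.1+3.1+1.1 = 5.3
The minimum is 3.9 mi via Hale–Colne–Tarn.

3.9 mi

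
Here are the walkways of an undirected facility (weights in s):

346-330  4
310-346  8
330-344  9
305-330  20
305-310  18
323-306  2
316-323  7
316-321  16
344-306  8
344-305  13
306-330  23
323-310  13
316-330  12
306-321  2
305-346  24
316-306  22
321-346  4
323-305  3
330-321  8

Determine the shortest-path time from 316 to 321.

11 s

Settle nodes by increasing distance from 316:
316: 0
323: 7  (via 316)
306: 9  (via 323)
305: 10  (via 323)
321: 11  (via 306)
Shortest route: 316–323–306–321 = 11 s.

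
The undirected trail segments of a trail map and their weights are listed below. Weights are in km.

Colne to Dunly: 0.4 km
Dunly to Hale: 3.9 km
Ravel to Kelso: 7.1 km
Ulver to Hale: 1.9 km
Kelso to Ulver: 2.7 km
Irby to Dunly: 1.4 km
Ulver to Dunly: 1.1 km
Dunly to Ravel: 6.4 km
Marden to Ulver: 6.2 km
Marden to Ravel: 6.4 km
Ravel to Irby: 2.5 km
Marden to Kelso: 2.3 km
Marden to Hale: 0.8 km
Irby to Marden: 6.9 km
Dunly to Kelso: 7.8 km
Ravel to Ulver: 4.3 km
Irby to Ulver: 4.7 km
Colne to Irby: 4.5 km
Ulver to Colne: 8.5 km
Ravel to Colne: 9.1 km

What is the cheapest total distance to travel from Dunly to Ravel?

3.9 km

Candidate routes:
Dunly → Ulver → Ravel: 1.1+4.3 = 5.4
Dunly → Irby → Ravel: 1.4+2.5 = 3.9
Dunly → Ravel: 6.4 = 6.4
The minimum is 3.9 km via Dunly → Irby → Ravel.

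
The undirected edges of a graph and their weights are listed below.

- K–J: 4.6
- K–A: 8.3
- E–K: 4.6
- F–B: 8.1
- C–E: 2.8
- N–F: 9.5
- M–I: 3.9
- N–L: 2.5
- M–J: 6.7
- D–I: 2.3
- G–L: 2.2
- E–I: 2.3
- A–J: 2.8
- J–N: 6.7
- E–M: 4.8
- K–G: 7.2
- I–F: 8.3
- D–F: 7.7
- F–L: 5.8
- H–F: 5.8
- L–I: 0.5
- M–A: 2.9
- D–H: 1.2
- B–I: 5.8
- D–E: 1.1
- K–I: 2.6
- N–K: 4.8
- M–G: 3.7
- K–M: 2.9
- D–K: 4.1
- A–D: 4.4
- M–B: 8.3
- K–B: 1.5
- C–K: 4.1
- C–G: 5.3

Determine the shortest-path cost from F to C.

Running Dijkstra from F:
F: 0
H: 5.8  (via F)
L: 5.8  (via F)
I: 6.3  (via L)
D: 7  (via H)
G: 8  (via L)
B: 8.1  (via F)
E: 8.1  (via D)
N: 8.3  (via L)
K: 8.9  (via I)
M: 10.2  (via I)
C: 10.9  (via E)
Shortest route: F–H–D–E–C = 10.9.

10.9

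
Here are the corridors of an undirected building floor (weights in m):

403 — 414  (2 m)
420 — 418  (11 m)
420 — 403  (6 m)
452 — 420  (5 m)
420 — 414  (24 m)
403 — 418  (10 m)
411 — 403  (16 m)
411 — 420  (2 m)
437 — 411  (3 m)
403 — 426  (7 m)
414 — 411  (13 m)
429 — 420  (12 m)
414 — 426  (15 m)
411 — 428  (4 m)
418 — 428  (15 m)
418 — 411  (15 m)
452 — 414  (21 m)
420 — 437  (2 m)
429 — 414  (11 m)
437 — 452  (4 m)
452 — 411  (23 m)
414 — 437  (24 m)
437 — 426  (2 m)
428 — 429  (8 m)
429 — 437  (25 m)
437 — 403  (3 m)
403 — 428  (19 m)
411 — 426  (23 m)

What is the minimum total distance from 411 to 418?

13 m

Shortest distances from 411:
411: 0
420: 2  (via 411)
437: 3  (via 411)
428: 4  (via 411)
426: 5  (via 437)
403: 6  (via 437)
452: 7  (via 420)
414: 8  (via 403)
429: 12  (via 428)
418: 13  (via 420)
Shortest route: 411 → 420 → 418 = 13 m.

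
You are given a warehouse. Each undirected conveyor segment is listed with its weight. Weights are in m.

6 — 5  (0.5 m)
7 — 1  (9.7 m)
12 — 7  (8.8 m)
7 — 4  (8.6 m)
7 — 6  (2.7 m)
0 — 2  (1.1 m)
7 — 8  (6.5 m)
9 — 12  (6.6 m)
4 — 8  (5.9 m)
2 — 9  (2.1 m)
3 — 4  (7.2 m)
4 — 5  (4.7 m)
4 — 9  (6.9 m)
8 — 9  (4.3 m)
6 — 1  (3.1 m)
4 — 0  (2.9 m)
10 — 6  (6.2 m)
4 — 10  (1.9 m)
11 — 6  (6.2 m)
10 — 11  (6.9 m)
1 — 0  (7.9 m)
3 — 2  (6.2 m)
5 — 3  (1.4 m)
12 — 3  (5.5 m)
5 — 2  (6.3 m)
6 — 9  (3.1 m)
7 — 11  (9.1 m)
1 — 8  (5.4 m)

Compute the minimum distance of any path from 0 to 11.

11.7 m

Running Dijkstra from 0:
0: 0
2: 1.1  (via 0)
4: 2.9  (via 0)
9: 3.2  (via 2)
10: 4.8  (via 4)
6: 6.3  (via 9)
5: 6.8  (via 6)
3: 7.3  (via 2)
8: 7.5  (via 9)
1: 7.9  (via 0)
7: 9  (via 6)
12: 9.8  (via 9)
11: 11.7  (via 10)
Shortest route: 0 → 4 → 10 → 11 = 11.7 m.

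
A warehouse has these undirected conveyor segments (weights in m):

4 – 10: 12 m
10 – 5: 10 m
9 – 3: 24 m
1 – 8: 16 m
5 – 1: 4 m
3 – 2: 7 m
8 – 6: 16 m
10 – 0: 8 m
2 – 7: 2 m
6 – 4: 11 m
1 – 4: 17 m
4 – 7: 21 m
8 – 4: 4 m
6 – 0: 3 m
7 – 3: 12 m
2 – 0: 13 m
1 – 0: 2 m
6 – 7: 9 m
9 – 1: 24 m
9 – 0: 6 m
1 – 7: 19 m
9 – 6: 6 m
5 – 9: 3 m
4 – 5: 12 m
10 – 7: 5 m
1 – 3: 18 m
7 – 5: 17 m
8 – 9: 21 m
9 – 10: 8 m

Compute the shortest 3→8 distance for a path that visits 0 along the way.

38 m

Shortest 3→0: 3 → 2 → 0 = 20
Shortest 0→8: 0 → 1 → 8 = 18
Total via 0: 20 + 18 = 38 m.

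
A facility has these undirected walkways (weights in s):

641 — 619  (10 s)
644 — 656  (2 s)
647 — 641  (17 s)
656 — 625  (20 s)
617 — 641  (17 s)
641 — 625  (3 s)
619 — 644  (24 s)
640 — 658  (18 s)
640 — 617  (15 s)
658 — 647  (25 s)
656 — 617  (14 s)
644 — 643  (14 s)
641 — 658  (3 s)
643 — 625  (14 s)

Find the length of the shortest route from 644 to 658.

28 s

Enumerating some paths:
644 → 643 → 625 → 641 → 658: 14+14+3+3 = 34
644 → 656 → 625 → 641 → 658: 2+20+3+3 = 28
Cheapest is 644 → 656 → 625 → 641 → 658 at 28 s.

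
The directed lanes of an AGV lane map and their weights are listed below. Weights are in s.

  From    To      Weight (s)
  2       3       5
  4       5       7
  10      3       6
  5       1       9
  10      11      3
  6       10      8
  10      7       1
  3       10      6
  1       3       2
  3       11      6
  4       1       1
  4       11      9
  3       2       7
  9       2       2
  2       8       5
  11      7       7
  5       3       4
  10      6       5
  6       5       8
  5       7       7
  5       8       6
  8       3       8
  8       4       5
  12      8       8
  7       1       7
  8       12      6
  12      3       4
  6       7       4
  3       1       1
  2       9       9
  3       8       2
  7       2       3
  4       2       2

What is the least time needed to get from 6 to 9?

16 s

Shortest distances from 6:
6: 0
7: 4  (via 6)
2: 7  (via 7)
5: 8  (via 6)
10: 8  (via 6)
1: 11  (via 7)
11: 11  (via 10)
3: 12  (via 2)
8: 12  (via 2)
9: 16  (via 2)
Shortest route: 6 → 7 → 2 → 9 = 16 s.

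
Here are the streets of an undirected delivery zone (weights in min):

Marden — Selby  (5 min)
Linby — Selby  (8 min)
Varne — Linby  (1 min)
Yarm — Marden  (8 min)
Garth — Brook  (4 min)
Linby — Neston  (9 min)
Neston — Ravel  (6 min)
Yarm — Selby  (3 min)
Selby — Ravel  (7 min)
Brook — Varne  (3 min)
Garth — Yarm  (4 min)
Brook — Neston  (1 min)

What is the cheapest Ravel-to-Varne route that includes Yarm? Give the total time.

Shortest Ravel→Yarm: Ravel → Selby → Yarm = 10
Best Yarm to Varne: Yarm → Garth → Brook → Varne costing 11
Total via Yarm: 10 + 11 = 21 min.

21 min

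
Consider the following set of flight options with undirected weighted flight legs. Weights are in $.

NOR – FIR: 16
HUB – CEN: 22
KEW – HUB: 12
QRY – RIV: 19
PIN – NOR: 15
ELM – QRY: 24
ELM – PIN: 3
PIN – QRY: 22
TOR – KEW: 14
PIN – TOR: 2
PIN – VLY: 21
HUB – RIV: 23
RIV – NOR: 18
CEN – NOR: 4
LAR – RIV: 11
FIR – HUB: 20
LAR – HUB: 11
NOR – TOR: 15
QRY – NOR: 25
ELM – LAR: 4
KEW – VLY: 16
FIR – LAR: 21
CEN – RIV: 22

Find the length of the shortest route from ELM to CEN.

$22

Candidate routes:
ELM–PIN–NOR–CEN: 3+15+4 = 22
ELM–LAR–HUB–CEN: 4+11+22 = 37
ELM–PIN–TOR–NOR–CEN: 3+2+15+4 = 24
The minimum is $22 via ELM–PIN–NOR–CEN.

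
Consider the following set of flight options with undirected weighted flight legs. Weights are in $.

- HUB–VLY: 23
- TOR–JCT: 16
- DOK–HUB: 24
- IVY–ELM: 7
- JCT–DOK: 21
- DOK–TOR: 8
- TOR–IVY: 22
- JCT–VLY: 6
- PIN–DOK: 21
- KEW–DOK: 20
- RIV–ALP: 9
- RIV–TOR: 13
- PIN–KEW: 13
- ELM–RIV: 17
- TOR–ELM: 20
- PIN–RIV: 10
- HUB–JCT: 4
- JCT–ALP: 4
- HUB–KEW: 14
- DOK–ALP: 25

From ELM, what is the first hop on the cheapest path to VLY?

Candidate routes:
ELM–TOR–JCT–VLY: 20+16+6 = 42
ELM–RIV–ALP–JCT–VLY: 17+9+4+6 = 36
Cheapest is ELM–RIV–ALP–JCT–VLY at $36.
So from ELM the first move is to RIV.

RIV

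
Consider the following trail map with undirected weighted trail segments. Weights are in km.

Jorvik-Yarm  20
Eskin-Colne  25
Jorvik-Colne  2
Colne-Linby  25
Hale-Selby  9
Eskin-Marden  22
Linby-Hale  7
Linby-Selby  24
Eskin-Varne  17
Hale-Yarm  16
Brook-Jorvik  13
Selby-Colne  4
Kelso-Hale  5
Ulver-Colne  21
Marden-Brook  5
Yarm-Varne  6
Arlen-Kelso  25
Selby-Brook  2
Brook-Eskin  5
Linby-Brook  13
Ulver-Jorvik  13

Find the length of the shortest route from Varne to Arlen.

52 km

Candidate routes:
Varne - Yarm - Hale - Kelso - Arlen: 6+16+5+25 = 52
Varne - Yarm - Jorvik - Colne - Selby - Hale - Kelso - Arlen: 6+20+2+4+9+5+25 = 71
Varne - Eskin - Brook - Selby - Hale - Kelso - Arlen: 17+5+2+9+5+25 = 63
Cheapest is Varne - Yarm - Hale - Kelso - Arlen at 52 km.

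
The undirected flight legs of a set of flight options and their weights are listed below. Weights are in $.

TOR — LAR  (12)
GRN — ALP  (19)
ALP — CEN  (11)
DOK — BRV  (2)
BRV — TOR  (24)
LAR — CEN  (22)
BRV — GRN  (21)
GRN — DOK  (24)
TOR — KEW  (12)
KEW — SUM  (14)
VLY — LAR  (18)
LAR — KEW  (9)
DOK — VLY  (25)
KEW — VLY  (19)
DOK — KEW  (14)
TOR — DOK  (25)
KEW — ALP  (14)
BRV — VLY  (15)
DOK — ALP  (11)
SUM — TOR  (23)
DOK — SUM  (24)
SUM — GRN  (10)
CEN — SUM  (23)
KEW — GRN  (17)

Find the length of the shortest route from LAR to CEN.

$22

Compare a few routes:
LAR–KEW–SUM–CEN: 9+14+23 = 46
LAR–KEW–ALP–CEN: 9+14+11 = 34
LAR–CEN: 22 = 22
LAR–KEW–DOK–ALP–CEN: 9+14+11+11 = 45
Cheapest is LAR–CEN at $22.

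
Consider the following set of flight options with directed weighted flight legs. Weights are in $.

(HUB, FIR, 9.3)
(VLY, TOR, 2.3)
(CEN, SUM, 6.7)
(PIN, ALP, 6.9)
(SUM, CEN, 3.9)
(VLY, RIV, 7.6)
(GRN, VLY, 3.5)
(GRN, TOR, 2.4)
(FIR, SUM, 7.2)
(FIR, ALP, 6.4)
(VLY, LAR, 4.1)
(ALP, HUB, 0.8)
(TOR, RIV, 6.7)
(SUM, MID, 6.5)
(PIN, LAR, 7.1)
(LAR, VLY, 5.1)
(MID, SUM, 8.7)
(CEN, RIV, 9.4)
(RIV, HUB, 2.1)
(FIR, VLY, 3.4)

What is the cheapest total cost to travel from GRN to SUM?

Enumerating some paths:
GRN–TOR–RIV–HUB–FIR–SUM: 2.4+6.7+2.1+9.3+7.2 = 27.7
GRN–VLY–RIV–HUB–FIR–SUM: 3.5+7.6+2.1+9.3+7.2 = 29.7
Cheapest is GRN–TOR–RIV–HUB–FIR–SUM at $27.7.

$27.7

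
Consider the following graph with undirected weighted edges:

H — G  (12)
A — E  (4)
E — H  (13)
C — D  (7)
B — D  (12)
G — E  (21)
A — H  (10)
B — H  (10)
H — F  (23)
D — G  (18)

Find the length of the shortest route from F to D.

45

Settle nodes by increasing distance from F:
F: 0
H: 23  (via F)
A: 33  (via H)
B: 33  (via H)
G: 35  (via H)
E: 36  (via H)
D: 45  (via B)
Shortest route: F → H → B → D = 45.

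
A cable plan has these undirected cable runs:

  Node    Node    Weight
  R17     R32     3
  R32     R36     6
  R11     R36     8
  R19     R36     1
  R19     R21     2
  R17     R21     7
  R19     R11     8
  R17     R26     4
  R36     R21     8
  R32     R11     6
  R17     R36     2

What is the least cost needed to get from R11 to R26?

Compare a few routes:
R11 → R32 → R17 → R26: 6+3+4 = 13
R11 → R36 → R17 → R26: 8+2+4 = 14
R11 → R32 → R36 → R17 → R26: 6+6+2+4 = 18
R11 → R19 → R36 → R17 → R26: 8+1+2+4 = 15
Cheapest is R11 → R32 → R17 → R26 at 13.

13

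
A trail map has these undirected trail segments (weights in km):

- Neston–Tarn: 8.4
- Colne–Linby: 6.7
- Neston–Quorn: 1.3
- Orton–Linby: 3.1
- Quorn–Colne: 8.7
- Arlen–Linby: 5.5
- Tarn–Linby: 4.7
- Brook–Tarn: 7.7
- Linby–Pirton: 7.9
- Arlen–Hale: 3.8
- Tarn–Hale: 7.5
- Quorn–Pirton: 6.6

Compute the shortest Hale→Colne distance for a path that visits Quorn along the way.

25.9 km

Best Hale to Quorn: Hale → Tarn → Neston → Quorn costing 17.2
Shortest Quorn→Colne: Quorn → Colne = 8.7
Total via Quorn: 17.2 + 8.7 = 25.9 km.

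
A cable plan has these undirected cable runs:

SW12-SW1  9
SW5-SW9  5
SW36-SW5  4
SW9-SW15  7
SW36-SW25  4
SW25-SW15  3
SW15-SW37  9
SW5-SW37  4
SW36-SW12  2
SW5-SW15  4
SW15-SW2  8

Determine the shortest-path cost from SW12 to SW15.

Candidate routes:
SW12 → SW36 → SW25 → SW15: 2+4+3 = 9
SW12 → SW36 → SW5 → SW15: 2+4+4 = 10
Cheapest is SW12 → SW36 → SW25 → SW15 at 9.

9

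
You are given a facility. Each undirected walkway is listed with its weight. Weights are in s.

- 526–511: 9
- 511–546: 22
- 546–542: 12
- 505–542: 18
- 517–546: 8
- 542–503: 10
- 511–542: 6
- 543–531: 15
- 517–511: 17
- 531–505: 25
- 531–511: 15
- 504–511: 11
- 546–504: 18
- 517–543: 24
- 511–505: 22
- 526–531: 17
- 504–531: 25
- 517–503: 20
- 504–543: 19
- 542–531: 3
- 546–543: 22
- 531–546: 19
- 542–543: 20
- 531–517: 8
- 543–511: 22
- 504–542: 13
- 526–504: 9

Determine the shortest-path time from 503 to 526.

Compare a few routes:
503 - 542 - 531 - 526: 10+3+17 = 30
503 - 542 - 511 - 526: 10+6+9 = 25
503 - 542 - 504 - 526: 10+13+9 = 32
The minimum is 25 s via 503 - 542 - 511 - 526.

25 s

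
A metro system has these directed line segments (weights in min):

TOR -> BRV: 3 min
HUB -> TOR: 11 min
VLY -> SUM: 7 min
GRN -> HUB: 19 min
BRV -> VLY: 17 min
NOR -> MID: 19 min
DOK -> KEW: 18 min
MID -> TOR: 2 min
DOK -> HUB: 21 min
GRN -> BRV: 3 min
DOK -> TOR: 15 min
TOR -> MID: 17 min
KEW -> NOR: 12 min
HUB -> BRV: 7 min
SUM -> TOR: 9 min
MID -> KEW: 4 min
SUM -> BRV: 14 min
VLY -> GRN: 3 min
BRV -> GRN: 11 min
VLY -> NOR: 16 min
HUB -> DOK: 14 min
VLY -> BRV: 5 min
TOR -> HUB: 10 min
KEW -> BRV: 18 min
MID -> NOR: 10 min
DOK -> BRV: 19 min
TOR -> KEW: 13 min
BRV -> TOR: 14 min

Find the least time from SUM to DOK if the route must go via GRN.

56 min

Shortest SUM→GRN: SUM → TOR → BRV → GRN = 23
Best GRN to DOK: GRN → HUB → DOK costing 33
Total via GRN: 23 + 33 = 56 min.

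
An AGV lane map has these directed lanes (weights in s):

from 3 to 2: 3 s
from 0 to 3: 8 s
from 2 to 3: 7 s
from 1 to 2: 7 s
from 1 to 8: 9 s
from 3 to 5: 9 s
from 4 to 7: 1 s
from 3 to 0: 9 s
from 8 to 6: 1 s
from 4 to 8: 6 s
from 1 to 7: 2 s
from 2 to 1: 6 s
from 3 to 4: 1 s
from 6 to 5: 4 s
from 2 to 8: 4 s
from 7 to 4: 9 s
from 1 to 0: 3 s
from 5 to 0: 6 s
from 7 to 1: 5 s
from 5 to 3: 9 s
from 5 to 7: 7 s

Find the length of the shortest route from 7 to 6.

15 s

Settle nodes by increasing distance from 7:
7: 0
1: 5  (via 7)
0: 8  (via 1)
4: 9  (via 7)
2: 12  (via 1)
8: 14  (via 1)
6: 15  (via 8)
Shortest route: 7 → 1 → 8 → 6 = 15 s.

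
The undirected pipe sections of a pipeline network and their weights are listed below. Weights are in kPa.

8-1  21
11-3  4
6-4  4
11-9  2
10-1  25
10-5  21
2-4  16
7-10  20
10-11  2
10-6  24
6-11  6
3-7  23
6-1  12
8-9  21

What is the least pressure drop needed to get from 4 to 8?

33 kPa

Shortest distances from 4:
4: 0
6: 4  (via 4)
11: 10  (via 6)
9: 12  (via 11)
10: 12  (via 11)
3: 14  (via 11)
1: 16  (via 6)
2: 16  (via 4)
7: 32  (via 10)
5: 33  (via 10)
8: 33  (via 9)
Shortest route: 4 → 6 → 11 → 9 → 8 = 33 kPa.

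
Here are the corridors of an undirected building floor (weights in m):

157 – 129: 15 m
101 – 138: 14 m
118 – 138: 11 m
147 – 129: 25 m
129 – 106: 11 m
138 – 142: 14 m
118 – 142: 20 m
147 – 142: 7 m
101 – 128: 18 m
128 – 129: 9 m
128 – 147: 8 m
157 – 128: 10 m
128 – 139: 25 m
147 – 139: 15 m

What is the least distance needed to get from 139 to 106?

43 m

Enumerating some paths:
139–128–129–106: 25+9+11 = 45
139–147–128–129–106: 15+8+9+11 = 43
Cheapest is 139–147–128–129–106 at 43 m.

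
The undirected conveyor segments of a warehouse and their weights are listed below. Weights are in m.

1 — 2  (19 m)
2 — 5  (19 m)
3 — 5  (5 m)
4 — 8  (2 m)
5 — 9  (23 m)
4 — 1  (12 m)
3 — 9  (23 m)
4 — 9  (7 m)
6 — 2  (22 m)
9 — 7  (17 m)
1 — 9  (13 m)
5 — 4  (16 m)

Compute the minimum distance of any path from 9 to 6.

54 m

Running Dijkstra from 9:
9: 0
4: 7  (via 9)
8: 9  (via 4)
1: 13  (via 9)
7: 17  (via 9)
3: 23  (via 9)
5: 23  (via 9)
2: 32  (via 1)
6: 54  (via 2)
Shortest route: 9–1–2–6 = 54 m.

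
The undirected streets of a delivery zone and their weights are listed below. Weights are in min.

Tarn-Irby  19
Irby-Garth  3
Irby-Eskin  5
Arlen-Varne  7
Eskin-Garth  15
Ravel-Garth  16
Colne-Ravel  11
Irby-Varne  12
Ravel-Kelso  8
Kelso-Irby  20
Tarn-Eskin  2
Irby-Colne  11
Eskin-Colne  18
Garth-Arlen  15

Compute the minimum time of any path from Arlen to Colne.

Shortest distances from Arlen:
Arlen: 0
Varne: 7  (via Arlen)
Garth: 15  (via Arlen)
Irby: 18  (via Garth)
Eskin: 23  (via Irby)
Tarn: 25  (via Eskin)
Colne: 29  (via Irby)
Shortest route: Arlen → Garth → Irby → Colne = 29 min.

29 min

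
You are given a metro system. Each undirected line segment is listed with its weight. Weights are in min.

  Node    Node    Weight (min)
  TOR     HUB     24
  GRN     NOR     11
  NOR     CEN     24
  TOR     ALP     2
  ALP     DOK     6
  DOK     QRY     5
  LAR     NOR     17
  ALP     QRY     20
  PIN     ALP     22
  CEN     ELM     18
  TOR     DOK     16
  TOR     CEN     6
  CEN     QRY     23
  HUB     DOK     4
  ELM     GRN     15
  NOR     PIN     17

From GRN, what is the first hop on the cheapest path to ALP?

Enumerating some paths:
GRN - NOR - PIN - ALP: 11+17+22 = 50
GRN - ELM - CEN - TOR - ALP: 15+18+6+2 = 41
GRN - NOR - CEN - TOR - ALP: 11+24+6+2 = 43
The minimum is 41 min via GRN - ELM - CEN - TOR - ALP.
So from GRN the first move is to ELM.

ELM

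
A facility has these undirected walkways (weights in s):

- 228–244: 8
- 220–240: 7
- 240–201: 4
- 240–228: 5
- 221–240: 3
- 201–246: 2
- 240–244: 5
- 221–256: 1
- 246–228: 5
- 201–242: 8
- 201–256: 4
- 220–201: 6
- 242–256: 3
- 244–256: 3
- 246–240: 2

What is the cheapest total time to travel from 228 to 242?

Candidate routes:
228–246–240–221–256–242: 5+2+3+1+3 = 14
228–240–221–256–242: 5+3+1+3 = 12
228–246–201–256–242: 5+2+4+3 = 14
Cheapest is 228–240–221–256–242 at 12 s.

12 s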